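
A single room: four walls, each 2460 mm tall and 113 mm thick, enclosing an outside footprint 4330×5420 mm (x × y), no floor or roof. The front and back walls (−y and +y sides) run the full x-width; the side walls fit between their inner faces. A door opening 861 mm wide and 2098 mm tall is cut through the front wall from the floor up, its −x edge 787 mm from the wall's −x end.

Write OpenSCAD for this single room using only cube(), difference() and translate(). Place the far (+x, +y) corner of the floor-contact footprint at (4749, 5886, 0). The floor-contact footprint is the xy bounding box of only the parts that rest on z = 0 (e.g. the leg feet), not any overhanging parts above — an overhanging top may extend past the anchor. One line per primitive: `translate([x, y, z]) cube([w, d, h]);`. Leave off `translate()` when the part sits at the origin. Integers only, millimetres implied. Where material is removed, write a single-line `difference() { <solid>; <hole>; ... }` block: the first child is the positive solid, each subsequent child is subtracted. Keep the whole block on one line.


difference() { translate([419, 466, 0]) cube([4330, 113, 2460]); translate([1206, 466, 0]) cube([861, 113, 2098]); }
translate([419, 5773, 0]) cube([4330, 113, 2460]);
translate([419, 579, 0]) cube([113, 5194, 2460]);
translate([4636, 579, 0]) cube([113, 5194, 2460]);


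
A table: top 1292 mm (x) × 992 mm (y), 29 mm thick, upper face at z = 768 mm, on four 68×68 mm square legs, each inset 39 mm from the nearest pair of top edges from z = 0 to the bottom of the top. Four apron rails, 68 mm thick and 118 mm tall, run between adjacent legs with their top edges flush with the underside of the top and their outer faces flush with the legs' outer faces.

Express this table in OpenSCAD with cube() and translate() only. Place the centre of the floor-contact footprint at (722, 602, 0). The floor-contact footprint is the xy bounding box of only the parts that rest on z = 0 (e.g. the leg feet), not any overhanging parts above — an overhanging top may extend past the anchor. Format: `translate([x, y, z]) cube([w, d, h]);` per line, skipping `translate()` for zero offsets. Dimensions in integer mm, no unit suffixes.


translate([76, 106, 739]) cube([1292, 992, 29]);
translate([115, 145, 0]) cube([68, 68, 739]);
translate([1261, 145, 0]) cube([68, 68, 739]);
translate([115, 991, 0]) cube([68, 68, 739]);
translate([1261, 991, 0]) cube([68, 68, 739]);
translate([183, 145, 621]) cube([1078, 68, 118]);
translate([183, 991, 621]) cube([1078, 68, 118]);
translate([115, 213, 621]) cube([68, 778, 118]);
translate([1261, 213, 621]) cube([68, 778, 118]);


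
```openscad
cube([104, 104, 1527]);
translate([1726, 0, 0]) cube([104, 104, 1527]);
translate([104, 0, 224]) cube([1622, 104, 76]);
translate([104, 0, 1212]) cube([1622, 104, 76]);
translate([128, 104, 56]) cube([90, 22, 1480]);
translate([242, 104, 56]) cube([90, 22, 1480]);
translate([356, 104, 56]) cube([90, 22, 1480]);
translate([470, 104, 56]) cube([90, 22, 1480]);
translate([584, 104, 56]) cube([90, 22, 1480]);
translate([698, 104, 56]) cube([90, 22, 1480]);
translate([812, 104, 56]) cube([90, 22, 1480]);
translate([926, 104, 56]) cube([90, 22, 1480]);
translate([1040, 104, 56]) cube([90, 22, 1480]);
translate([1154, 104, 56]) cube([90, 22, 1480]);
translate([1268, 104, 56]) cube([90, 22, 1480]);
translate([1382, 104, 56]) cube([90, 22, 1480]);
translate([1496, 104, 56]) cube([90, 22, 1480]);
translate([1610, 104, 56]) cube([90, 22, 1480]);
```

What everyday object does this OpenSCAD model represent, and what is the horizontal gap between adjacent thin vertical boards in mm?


A fence section. The picket gap is 24 mm.

Two posts, two rails, 14 pickets — a fence section. Span 1622 mm holds 14 pickets of 90 mm with 15 equal gaps: ⌊(1622 − 14·90) / 15⌋ = 24 mm.


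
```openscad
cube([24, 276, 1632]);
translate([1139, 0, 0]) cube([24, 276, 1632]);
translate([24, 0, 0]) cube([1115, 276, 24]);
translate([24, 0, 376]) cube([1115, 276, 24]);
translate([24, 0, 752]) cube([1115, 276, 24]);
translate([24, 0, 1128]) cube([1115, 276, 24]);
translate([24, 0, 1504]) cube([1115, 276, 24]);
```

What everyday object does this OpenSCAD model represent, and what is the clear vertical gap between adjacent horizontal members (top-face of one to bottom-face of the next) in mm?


A bookshelf. The clear shelf gap is 352 mm.

Two tall side panels with 5 horizontal boards between them — a bookshelf. The first two shelf undersides are at z = 0 and z = 376; with shelf thickness 24, the clear gap is 376 − 0 − 24 = 352 mm.


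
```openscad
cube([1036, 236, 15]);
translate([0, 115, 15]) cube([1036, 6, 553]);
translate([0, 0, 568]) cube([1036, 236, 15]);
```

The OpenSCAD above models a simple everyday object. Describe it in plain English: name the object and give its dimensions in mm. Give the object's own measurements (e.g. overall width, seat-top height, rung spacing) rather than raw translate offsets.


An I-beam lying along x, 1036 mm long. Overall section height 583 mm. Two flanges 236 mm wide (y) and 15 mm thick, one on the floor and one at the top; a web 6 mm thick runs between them, centred on the flange width.


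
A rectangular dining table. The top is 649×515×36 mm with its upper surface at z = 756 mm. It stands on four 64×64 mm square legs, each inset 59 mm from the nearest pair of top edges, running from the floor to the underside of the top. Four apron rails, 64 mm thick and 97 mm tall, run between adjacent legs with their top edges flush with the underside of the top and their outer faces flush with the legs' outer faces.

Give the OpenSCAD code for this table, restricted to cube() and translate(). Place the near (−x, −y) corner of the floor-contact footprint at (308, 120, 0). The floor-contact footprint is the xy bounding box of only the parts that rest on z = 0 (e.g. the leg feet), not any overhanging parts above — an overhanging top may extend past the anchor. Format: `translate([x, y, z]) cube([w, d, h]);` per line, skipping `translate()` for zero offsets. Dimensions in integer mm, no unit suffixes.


translate([249, 61, 720]) cube([649, 515, 36]);
translate([308, 120, 0]) cube([64, 64, 720]);
translate([775, 120, 0]) cube([64, 64, 720]);
translate([308, 453, 0]) cube([64, 64, 720]);
translate([775, 453, 0]) cube([64, 64, 720]);
translate([372, 120, 623]) cube([403, 64, 97]);
translate([372, 453, 623]) cube([403, 64, 97]);
translate([308, 184, 623]) cube([64, 269, 97]);
translate([775, 184, 623]) cube([64, 269, 97]);


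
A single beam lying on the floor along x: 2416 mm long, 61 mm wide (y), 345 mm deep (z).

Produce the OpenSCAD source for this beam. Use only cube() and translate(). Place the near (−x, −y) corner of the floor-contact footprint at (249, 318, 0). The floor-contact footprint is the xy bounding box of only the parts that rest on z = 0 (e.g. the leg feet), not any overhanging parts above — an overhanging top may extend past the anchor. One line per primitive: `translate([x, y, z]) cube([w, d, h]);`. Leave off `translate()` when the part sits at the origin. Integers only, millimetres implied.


translate([249, 318, 0]) cube([2416, 61, 345]);


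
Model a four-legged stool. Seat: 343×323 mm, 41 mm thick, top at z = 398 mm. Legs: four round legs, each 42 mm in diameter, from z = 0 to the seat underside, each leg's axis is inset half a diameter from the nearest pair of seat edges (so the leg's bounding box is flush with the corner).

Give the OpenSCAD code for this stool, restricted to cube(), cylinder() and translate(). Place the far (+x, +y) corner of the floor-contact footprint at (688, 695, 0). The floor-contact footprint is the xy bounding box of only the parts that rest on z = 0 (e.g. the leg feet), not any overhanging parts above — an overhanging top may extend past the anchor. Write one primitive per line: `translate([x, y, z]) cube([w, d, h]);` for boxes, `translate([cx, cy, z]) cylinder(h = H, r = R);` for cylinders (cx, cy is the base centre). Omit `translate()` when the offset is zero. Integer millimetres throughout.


translate([345, 372, 357]) cube([343, 323, 41]);
translate([366, 393, 0]) cylinder(h = 357, r = 21);
translate([667, 393, 0]) cylinder(h = 357, r = 21);
translate([366, 674, 0]) cylinder(h = 357, r = 21);
translate([667, 674, 0]) cylinder(h = 357, r = 21);


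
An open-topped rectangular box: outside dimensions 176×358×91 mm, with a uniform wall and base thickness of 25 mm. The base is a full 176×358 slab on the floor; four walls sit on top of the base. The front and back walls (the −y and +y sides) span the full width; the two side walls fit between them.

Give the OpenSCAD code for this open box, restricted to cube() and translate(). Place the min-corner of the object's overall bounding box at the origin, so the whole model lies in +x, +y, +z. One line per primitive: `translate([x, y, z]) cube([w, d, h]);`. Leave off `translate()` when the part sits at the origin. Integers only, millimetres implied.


cube([176, 358, 25]);
translate([0, 0, 25]) cube([176, 25, 66]);
translate([0, 333, 25]) cube([176, 25, 66]);
translate([0, 25, 25]) cube([25, 308, 66]);
translate([151, 25, 25]) cube([25, 308, 66]);


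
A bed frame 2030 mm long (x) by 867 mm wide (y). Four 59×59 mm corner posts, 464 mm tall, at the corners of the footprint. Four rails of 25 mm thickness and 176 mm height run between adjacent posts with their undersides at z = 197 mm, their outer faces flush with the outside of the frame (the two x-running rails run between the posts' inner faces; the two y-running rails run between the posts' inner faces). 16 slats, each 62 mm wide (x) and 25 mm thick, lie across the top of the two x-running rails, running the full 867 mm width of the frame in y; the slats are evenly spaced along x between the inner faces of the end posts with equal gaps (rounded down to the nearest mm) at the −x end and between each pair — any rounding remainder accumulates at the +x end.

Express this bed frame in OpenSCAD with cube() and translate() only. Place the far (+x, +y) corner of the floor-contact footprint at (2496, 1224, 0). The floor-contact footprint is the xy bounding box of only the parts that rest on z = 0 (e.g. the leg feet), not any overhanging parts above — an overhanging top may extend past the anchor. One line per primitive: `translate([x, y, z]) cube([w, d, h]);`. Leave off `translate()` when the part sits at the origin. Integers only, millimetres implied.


// slat z = rail_z + rail_h = 197 + 176 = 373
// slat gap = ⌊(1912 − 16·62) / 17⌋ = 54
translate([466, 357, 0]) cube([59, 59, 464]);
translate([466, 1165, 0]) cube([59, 59, 464]);
translate([2437, 357, 0]) cube([59, 59, 464]);
translate([2437, 1165, 0]) cube([59, 59, 464]);
translate([525, 357, 197]) cube([1912, 25, 176]);
translate([525, 1199, 197]) cube([1912, 25, 176]);
translate([466, 416, 197]) cube([25, 749, 176]);
translate([2471, 416, 197]) cube([25, 749, 176]);
translate([579, 357, 373]) cube([62, 867, 25]);
translate([695, 357, 373]) cube([62, 867, 25]);
translate([811, 357, 373]) cube([62, 867, 25]);
translate([927, 357, 373]) cube([62, 867, 25]);
translate([1043, 357, 373]) cube([62, 867, 25]);
translate([1159, 357, 373]) cube([62, 867, 25]);
translate([1275, 357, 373]) cube([62, 867, 25]);
translate([1391, 357, 373]) cube([62, 867, 25]);
translate([1507, 357, 373]) cube([62, 867, 25]);
translate([1623, 357, 373]) cube([62, 867, 25]);
translate([1739, 357, 373]) cube([62, 867, 25]);
translate([1855, 357, 373]) cube([62, 867, 25]);
translate([1971, 357, 373]) cube([62, 867, 25]);
translate([2087, 357, 373]) cube([62, 867, 25]);
translate([2203, 357, 373]) cube([62, 867, 25]);
translate([2319, 357, 373]) cube([62, 867, 25]);


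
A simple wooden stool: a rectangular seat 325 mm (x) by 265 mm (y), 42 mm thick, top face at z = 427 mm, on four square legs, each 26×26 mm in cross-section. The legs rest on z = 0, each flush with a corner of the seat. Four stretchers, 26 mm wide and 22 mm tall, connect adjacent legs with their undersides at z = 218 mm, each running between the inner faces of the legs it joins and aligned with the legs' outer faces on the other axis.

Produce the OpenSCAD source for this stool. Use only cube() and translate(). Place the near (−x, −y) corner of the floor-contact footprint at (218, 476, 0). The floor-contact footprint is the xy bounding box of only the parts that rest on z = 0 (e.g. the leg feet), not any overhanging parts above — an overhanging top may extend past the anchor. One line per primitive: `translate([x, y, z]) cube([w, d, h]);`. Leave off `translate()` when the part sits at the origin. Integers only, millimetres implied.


translate([218, 476, 385]) cube([325, 265, 42]);
translate([218, 476, 0]) cube([26, 26, 385]);
translate([517, 476, 0]) cube([26, 26, 385]);
translate([218, 715, 0]) cube([26, 26, 385]);
translate([517, 715, 0]) cube([26, 26, 385]);
translate([244, 476, 218]) cube([273, 26, 22]);
translate([244, 715, 218]) cube([273, 26, 22]);
translate([218, 502, 218]) cube([26, 213, 22]);
translate([517, 502, 218]) cube([26, 213, 22]);


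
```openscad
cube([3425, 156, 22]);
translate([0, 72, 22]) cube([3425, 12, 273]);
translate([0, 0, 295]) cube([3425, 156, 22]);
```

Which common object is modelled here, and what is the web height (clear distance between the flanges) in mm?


An I-beam. The web height is 273 mm.

Two wide flanges with a thin centred web — an I-beam. Overall 317 mm minus two 22 mm flanges gives a web of 317 − 2·22 = 273 mm.


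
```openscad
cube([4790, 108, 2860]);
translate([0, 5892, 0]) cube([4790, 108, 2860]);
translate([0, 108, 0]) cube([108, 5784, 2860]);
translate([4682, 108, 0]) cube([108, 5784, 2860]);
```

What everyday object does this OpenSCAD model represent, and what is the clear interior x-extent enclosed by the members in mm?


A house (or room) frame. The interior width is 4574 mm.

Four 2860 mm walls enclosing a rectangle with no floor or roof — a room or house frame. Outside width is 4790 mm and wall thickness is 108 mm, so the interior width is 4790 − 2 × 108 = 4574 mm.


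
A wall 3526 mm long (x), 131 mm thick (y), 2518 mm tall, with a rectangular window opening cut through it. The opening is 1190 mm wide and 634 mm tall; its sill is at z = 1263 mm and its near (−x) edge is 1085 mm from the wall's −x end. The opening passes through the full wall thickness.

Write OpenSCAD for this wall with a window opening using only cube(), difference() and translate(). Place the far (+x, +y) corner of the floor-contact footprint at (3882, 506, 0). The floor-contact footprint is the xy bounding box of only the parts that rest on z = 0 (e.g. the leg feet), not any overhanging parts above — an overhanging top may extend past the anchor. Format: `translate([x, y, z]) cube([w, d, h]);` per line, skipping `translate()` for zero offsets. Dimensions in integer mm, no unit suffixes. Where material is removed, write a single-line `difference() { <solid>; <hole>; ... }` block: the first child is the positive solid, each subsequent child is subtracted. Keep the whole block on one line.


difference() { translate([356, 375, 0]) cube([3526, 131, 2518]); translate([1441, 375, 1263]) cube([1190, 131, 634]); }


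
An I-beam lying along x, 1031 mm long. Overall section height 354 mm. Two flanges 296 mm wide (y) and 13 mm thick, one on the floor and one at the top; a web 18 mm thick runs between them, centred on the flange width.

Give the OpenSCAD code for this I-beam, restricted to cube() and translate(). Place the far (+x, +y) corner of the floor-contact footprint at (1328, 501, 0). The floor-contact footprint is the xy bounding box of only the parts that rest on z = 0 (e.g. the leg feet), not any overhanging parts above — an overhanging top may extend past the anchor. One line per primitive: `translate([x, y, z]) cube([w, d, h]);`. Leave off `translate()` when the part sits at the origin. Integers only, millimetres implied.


translate([297, 205, 0]) cube([1031, 296, 13]);
translate([297, 344, 13]) cube([1031, 18, 328]);
translate([297, 205, 341]) cube([1031, 296, 13]);


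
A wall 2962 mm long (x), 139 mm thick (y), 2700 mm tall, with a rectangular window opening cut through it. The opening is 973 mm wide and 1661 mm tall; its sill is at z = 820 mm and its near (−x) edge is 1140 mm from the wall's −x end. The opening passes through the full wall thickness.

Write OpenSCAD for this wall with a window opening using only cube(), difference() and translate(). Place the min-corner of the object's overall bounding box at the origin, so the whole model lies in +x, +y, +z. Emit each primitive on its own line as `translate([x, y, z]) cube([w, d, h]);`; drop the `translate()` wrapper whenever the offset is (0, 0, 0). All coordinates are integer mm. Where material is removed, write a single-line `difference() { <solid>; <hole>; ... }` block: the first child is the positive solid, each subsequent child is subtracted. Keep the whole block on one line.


difference() { cube([2962, 139, 2700]); translate([1140, 0, 820]) cube([973, 139, 1661]); }


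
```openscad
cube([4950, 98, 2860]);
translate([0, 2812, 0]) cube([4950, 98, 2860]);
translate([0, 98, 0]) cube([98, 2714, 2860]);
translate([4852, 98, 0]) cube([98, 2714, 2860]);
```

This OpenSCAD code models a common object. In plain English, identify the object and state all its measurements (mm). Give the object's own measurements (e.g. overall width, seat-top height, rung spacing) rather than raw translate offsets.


The wall frame of a small rectangular building: four walls, each 2860 mm tall and 98 mm thick, enclosing a footprint 4950 mm (x) by 2910 mm (y) outside-to-outside, with no floor or roof. The front and back walls (the −y and +y sides) span the full width; the two side walls fit between them.


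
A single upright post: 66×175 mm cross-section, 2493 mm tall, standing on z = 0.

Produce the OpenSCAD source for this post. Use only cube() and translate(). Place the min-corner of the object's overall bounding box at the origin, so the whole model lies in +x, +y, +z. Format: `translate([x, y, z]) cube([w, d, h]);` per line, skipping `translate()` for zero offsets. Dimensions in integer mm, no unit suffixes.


cube([66, 175, 2493]);


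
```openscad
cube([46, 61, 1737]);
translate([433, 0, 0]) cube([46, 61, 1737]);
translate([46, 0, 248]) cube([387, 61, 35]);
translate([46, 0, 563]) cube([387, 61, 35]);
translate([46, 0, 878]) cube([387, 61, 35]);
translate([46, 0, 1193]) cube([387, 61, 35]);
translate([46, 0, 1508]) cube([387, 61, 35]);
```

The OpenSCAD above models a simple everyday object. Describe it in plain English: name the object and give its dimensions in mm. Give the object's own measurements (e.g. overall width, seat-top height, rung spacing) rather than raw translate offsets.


A straight ladder. Two 46×61 mm vertical rails, 1737 mm tall, stand 479 mm apart (outside-to-outside) with their front faces coplanar on the −y side. 5 rungs, each 61 mm deep and 35 mm tall, span between the inner faces of the rails, front faces flush with the rails. The lowest rung's underside is at z = 248 mm and rungs are spaced 315 mm apart (underside to underside).


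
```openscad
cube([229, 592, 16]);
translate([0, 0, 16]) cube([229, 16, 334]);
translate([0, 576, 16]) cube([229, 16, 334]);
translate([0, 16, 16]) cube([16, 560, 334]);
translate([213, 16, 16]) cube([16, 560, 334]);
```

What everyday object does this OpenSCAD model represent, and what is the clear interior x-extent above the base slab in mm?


An open box. The internal width is 197 mm.

A 229×592 base slab with four walls standing on it — an open box. The base is 229 mm wide and the walls are 16 mm thick, so the internal width is 229 − 2 × 16 = 197 mm.


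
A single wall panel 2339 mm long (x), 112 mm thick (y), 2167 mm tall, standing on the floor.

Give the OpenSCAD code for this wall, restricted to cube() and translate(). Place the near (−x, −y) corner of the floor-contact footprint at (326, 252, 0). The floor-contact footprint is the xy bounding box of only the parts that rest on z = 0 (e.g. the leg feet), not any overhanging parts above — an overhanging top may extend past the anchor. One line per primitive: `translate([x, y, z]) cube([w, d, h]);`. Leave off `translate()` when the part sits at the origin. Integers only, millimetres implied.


translate([326, 252, 0]) cube([2339, 112, 2167]);


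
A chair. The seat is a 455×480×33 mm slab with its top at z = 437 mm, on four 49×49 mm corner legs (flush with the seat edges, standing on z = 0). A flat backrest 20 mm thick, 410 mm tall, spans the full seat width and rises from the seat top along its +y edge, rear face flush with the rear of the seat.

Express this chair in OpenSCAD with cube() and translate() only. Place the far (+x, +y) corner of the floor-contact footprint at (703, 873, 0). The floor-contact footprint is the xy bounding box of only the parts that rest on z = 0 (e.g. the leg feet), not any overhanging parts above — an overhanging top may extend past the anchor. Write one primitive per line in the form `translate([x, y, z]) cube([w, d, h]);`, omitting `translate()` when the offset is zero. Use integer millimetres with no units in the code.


translate([248, 393, 404]) cube([455, 480, 33]);
translate([248, 393, 0]) cube([49, 49, 404]);
translate([654, 393, 0]) cube([49, 49, 404]);
translate([248, 824, 0]) cube([49, 49, 404]);
translate([654, 824, 0]) cube([49, 49, 404]);
translate([248, 853, 437]) cube([455, 20, 410]);


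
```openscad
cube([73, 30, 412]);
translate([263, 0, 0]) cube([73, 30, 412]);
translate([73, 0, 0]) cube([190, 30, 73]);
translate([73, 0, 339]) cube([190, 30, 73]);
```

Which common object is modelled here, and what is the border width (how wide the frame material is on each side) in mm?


A picture frame. The border width is 73 mm.

Four thin pieces enclosing a rectangular opening — a picture frame. The two full-height stiles are 412 mm tall; the top rail sits at z = 339 and is 73 mm tall, so the border above the opening is 412 − 339 = 73 mm, matching the stile x-width.


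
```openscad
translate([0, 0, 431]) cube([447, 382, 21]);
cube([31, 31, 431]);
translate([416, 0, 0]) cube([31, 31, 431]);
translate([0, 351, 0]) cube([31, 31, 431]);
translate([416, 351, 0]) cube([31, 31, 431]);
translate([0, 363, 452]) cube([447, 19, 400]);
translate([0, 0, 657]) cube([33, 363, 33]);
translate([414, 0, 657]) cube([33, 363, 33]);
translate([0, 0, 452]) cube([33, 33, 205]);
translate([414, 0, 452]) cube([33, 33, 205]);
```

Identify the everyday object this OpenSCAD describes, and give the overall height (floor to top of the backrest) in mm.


A chair. The overall height is 852 mm.

A slab on four corner posts with a tall panel at the back — a chair. The seat slab sits at z = 431 with thickness 21, and the 400 mm backrest starts at the seat top, so the overall height is 431 + 21 + 400 = 852 mm.


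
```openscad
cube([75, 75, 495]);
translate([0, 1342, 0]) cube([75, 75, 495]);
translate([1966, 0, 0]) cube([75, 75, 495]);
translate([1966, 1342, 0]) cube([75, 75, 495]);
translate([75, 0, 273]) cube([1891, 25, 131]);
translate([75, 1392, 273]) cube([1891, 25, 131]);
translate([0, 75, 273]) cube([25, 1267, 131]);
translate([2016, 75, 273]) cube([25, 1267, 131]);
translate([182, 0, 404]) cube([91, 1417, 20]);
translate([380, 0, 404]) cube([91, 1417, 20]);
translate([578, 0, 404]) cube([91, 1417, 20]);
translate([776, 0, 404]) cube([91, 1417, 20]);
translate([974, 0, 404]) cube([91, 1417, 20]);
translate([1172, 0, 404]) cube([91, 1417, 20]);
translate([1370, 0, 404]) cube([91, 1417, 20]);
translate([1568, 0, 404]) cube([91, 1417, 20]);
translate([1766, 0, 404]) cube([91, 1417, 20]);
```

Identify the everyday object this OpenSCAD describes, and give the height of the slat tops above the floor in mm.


A bed frame. The slat-top height is 424 mm.

Four posts, four rails, and a row of slats — a bed frame. Slats sit on the rails at z = 273 + 131 = 404; with slat thickness 20, the top is 424 mm.


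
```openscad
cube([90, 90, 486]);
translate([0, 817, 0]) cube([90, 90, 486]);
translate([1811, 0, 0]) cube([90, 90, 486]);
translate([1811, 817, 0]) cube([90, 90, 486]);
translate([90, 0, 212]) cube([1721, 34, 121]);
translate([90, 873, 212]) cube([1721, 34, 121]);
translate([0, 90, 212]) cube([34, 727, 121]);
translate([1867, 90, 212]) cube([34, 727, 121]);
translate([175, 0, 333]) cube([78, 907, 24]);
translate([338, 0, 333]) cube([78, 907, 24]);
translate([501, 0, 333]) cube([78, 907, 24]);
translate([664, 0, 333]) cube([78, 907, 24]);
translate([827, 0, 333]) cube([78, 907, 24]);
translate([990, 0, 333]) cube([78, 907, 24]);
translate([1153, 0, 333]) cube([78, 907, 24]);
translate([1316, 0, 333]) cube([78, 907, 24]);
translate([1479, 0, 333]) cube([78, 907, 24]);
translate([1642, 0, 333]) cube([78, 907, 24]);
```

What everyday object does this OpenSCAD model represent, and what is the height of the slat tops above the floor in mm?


A bed frame. The slat-top height is 357 mm.

Four posts, four rails, and a row of slats — a bed frame. Slats sit on the rails at z = 212 + 121 = 333; with slat thickness 24, the top is 357 mm.


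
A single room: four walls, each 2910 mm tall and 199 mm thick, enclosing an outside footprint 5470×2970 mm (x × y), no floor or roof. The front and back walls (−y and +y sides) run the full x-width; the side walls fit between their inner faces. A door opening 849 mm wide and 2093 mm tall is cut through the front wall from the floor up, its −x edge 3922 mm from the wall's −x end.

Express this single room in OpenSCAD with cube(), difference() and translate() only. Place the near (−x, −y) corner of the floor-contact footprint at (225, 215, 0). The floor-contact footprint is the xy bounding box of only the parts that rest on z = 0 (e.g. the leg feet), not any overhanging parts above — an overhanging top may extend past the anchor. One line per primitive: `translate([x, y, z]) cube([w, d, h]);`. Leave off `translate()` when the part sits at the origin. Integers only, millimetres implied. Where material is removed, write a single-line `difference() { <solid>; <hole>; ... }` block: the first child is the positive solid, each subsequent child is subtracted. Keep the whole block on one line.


difference() { translate([225, 215, 0]) cube([5470, 199, 2910]); translate([4147, 215, 0]) cube([849, 199, 2093]); }
translate([225, 2986, 0]) cube([5470, 199, 2910]);
translate([225, 414, 0]) cube([199, 2572, 2910]);
translate([5496, 414, 0]) cube([199, 2572, 2910]);


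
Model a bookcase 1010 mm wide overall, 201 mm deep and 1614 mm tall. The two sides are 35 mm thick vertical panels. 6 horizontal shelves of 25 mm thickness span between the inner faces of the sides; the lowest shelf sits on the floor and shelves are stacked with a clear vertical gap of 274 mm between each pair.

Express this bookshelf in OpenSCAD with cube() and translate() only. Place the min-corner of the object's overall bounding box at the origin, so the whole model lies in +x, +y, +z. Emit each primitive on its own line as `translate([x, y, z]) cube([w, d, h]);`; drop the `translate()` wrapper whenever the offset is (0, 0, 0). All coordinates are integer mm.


cube([35, 201, 1614]);
translate([975, 0, 0]) cube([35, 201, 1614]);
translate([35, 0, 0]) cube([940, 201, 25]);
translate([35, 0, 299]) cube([940, 201, 25]);
translate([35, 0, 598]) cube([940, 201, 25]);
translate([35, 0, 897]) cube([940, 201, 25]);
translate([35, 0, 1196]) cube([940, 201, 25]);
translate([35, 0, 1495]) cube([940, 201, 25]);


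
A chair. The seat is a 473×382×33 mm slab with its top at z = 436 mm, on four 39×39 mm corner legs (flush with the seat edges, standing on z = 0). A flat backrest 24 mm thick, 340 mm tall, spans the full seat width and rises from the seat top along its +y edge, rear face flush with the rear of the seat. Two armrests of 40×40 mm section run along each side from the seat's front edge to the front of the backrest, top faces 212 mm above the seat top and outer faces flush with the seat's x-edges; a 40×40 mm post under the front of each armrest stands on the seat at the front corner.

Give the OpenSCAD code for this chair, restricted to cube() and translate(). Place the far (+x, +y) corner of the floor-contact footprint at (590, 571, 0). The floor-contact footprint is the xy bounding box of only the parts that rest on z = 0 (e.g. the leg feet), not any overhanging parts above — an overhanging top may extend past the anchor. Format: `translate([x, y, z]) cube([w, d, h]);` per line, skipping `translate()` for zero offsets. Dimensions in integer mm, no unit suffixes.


translate([117, 189, 403]) cube([473, 382, 33]);
translate([117, 189, 0]) cube([39, 39, 403]);
translate([551, 189, 0]) cube([39, 39, 403]);
translate([117, 532, 0]) cube([39, 39, 403]);
translate([551, 532, 0]) cube([39, 39, 403]);
translate([117, 547, 436]) cube([473, 24, 340]);
translate([117, 189, 608]) cube([40, 358, 40]);
translate([550, 189, 608]) cube([40, 358, 40]);
translate([117, 189, 436]) cube([40, 40, 172]);
translate([550, 189, 436]) cube([40, 40, 172]);


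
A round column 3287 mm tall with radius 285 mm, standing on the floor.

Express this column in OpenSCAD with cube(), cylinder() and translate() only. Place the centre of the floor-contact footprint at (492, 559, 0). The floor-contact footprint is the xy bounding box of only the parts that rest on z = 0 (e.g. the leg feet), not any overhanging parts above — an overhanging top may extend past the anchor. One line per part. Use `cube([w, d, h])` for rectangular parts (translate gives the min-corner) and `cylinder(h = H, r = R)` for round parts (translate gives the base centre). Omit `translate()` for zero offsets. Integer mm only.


translate([492, 559, 0]) cylinder(h = 3287, r = 285);


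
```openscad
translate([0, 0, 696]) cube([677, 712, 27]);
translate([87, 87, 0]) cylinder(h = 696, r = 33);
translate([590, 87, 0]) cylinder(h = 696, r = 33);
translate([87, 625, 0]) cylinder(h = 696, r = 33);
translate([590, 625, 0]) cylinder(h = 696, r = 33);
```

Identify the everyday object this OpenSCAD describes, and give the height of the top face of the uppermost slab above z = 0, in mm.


A table. The table height is 723 mm.

A 677×712×27 slab sits at z = 696 on four Ø66 mm round legs — a table. The top surface is at 696 + 27 = 723 mm.


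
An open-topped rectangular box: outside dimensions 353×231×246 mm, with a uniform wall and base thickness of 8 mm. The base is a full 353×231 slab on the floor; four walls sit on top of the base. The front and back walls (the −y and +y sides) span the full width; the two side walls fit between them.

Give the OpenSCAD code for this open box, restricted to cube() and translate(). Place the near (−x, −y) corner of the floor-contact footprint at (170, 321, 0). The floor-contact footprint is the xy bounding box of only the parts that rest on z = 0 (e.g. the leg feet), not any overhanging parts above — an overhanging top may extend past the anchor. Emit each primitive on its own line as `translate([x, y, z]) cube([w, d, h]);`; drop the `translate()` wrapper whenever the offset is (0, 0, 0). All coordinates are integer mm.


translate([170, 321, 0]) cube([353, 231, 8]);
translate([170, 321, 8]) cube([353, 8, 238]);
translate([170, 544, 8]) cube([353, 8, 238]);
translate([170, 329, 8]) cube([8, 215, 238]);
translate([515, 329, 8]) cube([8, 215, 238]);


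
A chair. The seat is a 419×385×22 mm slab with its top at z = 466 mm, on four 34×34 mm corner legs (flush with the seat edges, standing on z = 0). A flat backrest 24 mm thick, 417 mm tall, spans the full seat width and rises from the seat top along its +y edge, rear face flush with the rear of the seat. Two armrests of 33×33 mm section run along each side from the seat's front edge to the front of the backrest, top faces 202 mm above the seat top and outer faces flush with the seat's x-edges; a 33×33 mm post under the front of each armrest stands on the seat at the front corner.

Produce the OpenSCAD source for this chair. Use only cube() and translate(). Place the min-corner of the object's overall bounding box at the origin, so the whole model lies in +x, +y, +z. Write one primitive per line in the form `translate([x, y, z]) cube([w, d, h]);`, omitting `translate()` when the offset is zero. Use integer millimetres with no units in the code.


translate([0, 0, 444]) cube([419, 385, 22]);
cube([34, 34, 444]);
translate([385, 0, 0]) cube([34, 34, 444]);
translate([0, 351, 0]) cube([34, 34, 444]);
translate([385, 351, 0]) cube([34, 34, 444]);
translate([0, 361, 466]) cube([419, 24, 417]);
translate([0, 0, 635]) cube([33, 361, 33]);
translate([386, 0, 635]) cube([33, 361, 33]);
translate([0, 0, 466]) cube([33, 33, 169]);
translate([386, 0, 466]) cube([33, 33, 169]);


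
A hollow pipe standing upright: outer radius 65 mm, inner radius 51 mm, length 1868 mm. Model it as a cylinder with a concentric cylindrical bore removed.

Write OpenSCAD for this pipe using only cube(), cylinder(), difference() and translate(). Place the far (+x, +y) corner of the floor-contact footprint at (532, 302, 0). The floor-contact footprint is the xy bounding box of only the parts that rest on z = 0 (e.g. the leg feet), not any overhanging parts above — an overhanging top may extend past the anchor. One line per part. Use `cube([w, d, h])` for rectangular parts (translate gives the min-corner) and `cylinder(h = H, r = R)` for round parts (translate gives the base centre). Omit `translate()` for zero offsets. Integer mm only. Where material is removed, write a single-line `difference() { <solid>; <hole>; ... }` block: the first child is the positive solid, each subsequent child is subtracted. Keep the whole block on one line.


difference() { translate([467, 237, 0]) cylinder(h = 1868, r = 65); translate([467, 237, 0]) cylinder(h = 1868, r = 51); }


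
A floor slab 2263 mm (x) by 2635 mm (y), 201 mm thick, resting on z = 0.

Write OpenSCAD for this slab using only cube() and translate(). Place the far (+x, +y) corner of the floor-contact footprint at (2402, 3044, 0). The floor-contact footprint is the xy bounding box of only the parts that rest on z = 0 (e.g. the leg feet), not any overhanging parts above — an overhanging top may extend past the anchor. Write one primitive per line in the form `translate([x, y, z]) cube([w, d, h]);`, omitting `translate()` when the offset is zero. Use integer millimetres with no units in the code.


translate([139, 409, 0]) cube([2263, 2635, 201]);


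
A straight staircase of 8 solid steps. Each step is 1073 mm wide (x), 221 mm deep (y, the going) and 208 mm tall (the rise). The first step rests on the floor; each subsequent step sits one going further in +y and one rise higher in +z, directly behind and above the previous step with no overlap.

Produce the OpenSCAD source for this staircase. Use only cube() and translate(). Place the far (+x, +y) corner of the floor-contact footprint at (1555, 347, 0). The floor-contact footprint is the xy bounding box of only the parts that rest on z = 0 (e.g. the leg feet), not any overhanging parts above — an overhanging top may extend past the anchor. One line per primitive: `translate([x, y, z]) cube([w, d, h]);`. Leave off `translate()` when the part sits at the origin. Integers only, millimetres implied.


translate([482, 126, 0]) cube([1073, 221, 208]);
translate([482, 347, 208]) cube([1073, 221, 208]);
translate([482, 568, 416]) cube([1073, 221, 208]);
translate([482, 789, 624]) cube([1073, 221, 208]);
translate([482, 1010, 832]) cube([1073, 221, 208]);
translate([482, 1231, 1040]) cube([1073, 221, 208]);
translate([482, 1452, 1248]) cube([1073, 221, 208]);
translate([482, 1673, 1456]) cube([1073, 221, 208]);


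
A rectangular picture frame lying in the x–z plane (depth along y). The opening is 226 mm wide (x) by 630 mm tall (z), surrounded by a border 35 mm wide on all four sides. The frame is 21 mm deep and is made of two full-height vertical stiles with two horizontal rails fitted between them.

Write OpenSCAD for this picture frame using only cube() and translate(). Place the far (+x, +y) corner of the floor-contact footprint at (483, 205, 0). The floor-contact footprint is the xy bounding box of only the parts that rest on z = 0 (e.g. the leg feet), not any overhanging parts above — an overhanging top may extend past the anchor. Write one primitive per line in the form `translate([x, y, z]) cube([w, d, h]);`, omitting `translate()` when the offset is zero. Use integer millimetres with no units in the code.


translate([187, 184, 0]) cube([35, 21, 700]);
translate([448, 184, 0]) cube([35, 21, 700]);
translate([222, 184, 0]) cube([226, 21, 35]);
translate([222, 184, 665]) cube([226, 21, 35]);


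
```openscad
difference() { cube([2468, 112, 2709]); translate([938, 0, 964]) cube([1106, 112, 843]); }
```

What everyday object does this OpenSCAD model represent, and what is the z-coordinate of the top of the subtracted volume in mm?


A wall with a window opening. The window head height is 1807 mm.

A wall with a rectangular opening subtracted — a window. Sill at z = 964, opening 843 mm tall, so the head is at 964 + 843 = 1807 mm.


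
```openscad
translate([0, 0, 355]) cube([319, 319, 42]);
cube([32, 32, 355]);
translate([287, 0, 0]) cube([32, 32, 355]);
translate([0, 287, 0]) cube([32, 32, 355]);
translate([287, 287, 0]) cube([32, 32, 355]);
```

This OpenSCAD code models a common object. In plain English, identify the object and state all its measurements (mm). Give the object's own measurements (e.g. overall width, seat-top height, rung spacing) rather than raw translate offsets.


A simple wooden stool: a rectangular seat 319 mm (x) by 319 mm (y), 42 mm thick, top face at z = 397 mm, on four square legs, each 32×32 mm in cross-section. The legs rest on z = 0, each flush with a corner of the seat.


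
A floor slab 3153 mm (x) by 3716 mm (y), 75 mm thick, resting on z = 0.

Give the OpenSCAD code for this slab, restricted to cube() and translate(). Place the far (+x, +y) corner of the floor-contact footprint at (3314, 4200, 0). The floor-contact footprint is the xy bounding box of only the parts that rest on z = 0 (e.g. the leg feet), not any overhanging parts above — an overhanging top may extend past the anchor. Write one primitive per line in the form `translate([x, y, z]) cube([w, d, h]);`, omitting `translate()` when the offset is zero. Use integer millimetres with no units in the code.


translate([161, 484, 0]) cube([3153, 3716, 75]);


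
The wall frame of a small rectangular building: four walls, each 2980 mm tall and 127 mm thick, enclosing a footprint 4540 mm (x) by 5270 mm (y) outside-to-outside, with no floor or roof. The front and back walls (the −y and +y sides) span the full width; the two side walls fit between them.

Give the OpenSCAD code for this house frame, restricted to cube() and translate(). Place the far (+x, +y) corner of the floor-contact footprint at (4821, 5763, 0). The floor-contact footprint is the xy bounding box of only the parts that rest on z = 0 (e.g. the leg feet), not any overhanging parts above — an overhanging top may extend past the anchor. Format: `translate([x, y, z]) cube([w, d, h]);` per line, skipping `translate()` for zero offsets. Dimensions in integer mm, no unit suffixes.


translate([281, 493, 0]) cube([4540, 127, 2980]);
translate([281, 5636, 0]) cube([4540, 127, 2980]);
translate([281, 620, 0]) cube([127, 5016, 2980]);
translate([4694, 620, 0]) cube([127, 5016, 2980]);


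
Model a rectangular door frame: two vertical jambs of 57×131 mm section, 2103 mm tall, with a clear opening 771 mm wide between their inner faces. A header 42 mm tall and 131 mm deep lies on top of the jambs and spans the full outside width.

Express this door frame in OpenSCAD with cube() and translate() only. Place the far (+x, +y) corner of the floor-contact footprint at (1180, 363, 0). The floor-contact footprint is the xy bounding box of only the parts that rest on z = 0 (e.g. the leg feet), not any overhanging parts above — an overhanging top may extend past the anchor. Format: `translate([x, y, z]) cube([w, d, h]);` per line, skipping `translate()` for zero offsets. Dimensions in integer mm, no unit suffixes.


translate([295, 232, 0]) cube([57, 131, 2103]);
translate([1123, 232, 0]) cube([57, 131, 2103]);
translate([295, 232, 2103]) cube([885, 131, 42]);
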